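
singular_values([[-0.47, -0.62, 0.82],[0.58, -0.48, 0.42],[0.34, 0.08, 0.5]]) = [1.25, 0.82, 0.38]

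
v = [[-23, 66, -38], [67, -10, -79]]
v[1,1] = -10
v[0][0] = -23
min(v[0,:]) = -38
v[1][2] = -79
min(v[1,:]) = -79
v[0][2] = -38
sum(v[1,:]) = -22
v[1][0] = 67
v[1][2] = -79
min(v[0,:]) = -38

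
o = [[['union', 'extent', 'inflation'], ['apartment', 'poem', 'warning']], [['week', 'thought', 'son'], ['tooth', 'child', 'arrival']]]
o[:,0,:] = [['union', 'extent', 'inflation'], ['week', 'thought', 'son']]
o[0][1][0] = 'apartment'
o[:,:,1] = [['extent', 'poem'], ['thought', 'child']]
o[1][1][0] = 'tooth'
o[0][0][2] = 'inflation'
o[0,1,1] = 'poem'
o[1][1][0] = 'tooth'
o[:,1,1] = ['poem', 'child']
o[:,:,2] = [['inflation', 'warning'], ['son', 'arrival']]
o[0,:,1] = ['extent', 'poem']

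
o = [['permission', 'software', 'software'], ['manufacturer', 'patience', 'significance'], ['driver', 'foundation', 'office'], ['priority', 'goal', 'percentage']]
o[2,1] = 'foundation'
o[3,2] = 'percentage'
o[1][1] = 'patience'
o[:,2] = ['software', 'significance', 'office', 'percentage']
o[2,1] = 'foundation'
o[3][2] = 'percentage'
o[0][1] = 'software'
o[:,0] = ['permission', 'manufacturer', 'driver', 'priority']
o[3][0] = 'priority'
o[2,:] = ['driver', 'foundation', 'office']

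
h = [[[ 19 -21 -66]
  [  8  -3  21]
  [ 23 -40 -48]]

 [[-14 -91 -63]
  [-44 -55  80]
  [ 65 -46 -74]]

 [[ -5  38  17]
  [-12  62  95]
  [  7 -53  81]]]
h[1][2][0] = 65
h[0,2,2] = -48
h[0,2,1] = -40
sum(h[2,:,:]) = 230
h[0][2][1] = -40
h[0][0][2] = -66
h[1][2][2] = -74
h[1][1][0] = -44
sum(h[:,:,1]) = -209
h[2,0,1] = 38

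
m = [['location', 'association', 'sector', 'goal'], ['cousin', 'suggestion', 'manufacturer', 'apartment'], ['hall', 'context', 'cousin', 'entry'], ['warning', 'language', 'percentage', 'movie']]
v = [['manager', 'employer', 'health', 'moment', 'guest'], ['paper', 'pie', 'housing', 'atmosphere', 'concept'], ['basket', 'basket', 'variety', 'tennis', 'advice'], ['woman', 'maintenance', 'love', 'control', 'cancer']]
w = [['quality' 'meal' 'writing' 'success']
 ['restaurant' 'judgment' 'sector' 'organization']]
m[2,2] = 'cousin'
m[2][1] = 'context'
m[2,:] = ['hall', 'context', 'cousin', 'entry']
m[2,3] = 'entry'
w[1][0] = 'restaurant'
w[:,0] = ['quality', 'restaurant']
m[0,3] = 'goal'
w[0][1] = 'meal'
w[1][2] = 'sector'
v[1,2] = 'housing'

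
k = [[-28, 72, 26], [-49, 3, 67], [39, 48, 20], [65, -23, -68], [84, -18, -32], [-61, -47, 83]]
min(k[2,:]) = 20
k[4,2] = -32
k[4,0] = 84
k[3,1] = -23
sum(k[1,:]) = 21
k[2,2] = 20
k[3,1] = -23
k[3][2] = -68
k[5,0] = -61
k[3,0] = 65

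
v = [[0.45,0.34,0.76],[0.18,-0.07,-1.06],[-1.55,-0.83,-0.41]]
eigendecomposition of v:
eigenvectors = [[(0.41+0j), (-0.47+0.06j), (-0.47-0.06j)], [(-0.89+0j), (0.86+0j), (0.86-0j)], [(0.2+0j), -0.09-0.18j, -0.09+0.18j]]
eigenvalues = [(0.08+0j), (-0.06+0.24j), (-0.06-0.24j)]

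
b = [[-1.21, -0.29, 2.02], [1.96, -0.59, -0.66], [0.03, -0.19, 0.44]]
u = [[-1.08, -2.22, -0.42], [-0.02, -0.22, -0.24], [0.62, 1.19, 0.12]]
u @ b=[[-3.06, 1.70, -0.90], [-0.41, 0.18, -0.0], [1.59, -0.9, 0.52]]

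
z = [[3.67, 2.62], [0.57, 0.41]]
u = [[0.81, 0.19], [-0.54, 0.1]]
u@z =[[3.08, 2.20], [-1.92, -1.37]]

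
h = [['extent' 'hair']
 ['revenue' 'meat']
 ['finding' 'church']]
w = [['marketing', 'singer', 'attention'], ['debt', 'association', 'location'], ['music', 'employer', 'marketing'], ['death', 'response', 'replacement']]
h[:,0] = ['extent', 'revenue', 'finding']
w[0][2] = 'attention'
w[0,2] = 'attention'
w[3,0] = 'death'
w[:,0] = ['marketing', 'debt', 'music', 'death']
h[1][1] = 'meat'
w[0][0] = 'marketing'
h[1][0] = 'revenue'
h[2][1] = 'church'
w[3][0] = 'death'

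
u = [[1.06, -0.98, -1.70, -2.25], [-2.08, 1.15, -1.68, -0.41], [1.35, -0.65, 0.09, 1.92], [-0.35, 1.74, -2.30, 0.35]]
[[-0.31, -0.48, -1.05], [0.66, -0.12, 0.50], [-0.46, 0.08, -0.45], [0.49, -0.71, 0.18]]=u @ [[-0.17, -0.24, -0.24],  [0.24, -0.28, 0.34],  [-0.01, 0.15, 0.22],  [-0.04, 0.11, 0.04]]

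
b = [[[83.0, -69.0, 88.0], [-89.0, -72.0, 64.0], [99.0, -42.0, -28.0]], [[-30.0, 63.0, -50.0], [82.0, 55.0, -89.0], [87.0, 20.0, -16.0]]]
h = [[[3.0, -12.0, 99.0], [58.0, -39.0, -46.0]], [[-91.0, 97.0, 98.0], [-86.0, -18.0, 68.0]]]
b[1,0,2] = -50.0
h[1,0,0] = -91.0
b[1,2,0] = 87.0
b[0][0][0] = 83.0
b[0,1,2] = 64.0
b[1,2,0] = 87.0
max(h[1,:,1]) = 97.0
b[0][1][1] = -72.0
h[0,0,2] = 99.0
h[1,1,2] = 68.0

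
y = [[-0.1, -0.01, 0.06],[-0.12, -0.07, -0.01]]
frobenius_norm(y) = 0.18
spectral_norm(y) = 0.17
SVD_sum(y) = [[-0.1, -0.04, 0.02], [-0.12, -0.05, 0.02]] + [[-0.00,0.03,0.04],[0.0,-0.02,-0.03]]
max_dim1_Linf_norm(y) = 0.12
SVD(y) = [[-0.62, -0.78], [-0.78, 0.62]] @ diag([0.17023839216710168, 0.06417857767479818]) @ [[0.92, 0.36, -0.17], [0.06, -0.55, -0.83]]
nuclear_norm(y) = 0.23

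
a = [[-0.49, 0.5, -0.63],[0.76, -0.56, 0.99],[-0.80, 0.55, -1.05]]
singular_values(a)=[2.19, 0.13, 0.0]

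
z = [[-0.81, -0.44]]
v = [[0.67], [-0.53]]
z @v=[[-0.31]]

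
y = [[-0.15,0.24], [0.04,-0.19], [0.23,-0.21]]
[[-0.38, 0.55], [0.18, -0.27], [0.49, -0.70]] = y @ [[1.59, -2.21],[-0.6, 0.93]]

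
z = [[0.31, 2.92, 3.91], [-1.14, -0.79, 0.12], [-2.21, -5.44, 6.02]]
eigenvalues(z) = [(0.25+2.64j), (0.25-2.64j), (5.05+0j)]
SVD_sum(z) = [[-0.31, -0.69, 0.89], [-0.23, -0.51, 0.66], [-2.22, -4.97, 6.39]] + [[0.72, 3.58, 3.04],[-0.11, -0.52, -0.44],[-0.09, -0.44, -0.38]] + [[-0.11, 0.03, -0.01],[-0.81, 0.24, -0.09],[0.10, -0.03, 0.01]]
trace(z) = 5.54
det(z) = 35.41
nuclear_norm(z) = 14.21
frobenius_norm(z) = 9.83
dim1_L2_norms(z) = [4.89, 1.39, 8.41]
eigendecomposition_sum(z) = [[(0.58+1.5j), (3.49+0.74j), 0.01-1.03j], [(-0.64+0.02j), (-0.73+1.22j), 0.39+0.14j], [-0.54+0.35j, -0.01+1.43j, 0.40-0.08j]] + [[0.58-1.50j, 3.49-0.74j, 0.01+1.03j], [-0.64-0.02j, (-0.73-1.22j), 0.39-0.14j], [-0.54-0.35j, -0.01-1.43j, 0.40+0.08j]] + [[(-0.84-0j), (-4.05-0j), (3.9+0j)], [0.14+0.00j, 0.68+0.00j, (-0.65-0j)], [-1.13-0.00j, (-5.42-0j), 5.21+0.00j]]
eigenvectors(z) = [[(0.87+0j), 0.87-0.00j, (0.6+0j)], [-0.11+0.33j, -0.11-0.33j, -0.10+0.00j], [(0.07+0.34j), 0.07-0.34j, (0.8+0j)]]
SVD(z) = [[0.14,0.98,0.13], [0.1,-0.14,0.98], [0.99,-0.12,-0.12]] @ diag([8.512314845643182, 4.833893841594089, 0.8606778124486287]) @ [[-0.26, -0.59, 0.76], [0.15, 0.75, 0.64], [-0.95, 0.29, -0.11]]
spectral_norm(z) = 8.51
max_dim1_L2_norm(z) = 8.41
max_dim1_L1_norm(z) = 13.67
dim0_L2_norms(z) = [2.51, 6.22, 7.18]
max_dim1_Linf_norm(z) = 6.02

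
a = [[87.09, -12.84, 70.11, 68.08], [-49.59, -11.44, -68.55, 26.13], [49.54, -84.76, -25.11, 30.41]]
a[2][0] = 49.54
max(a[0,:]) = 87.09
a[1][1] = -11.44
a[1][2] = -68.55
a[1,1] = -11.44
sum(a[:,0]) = 87.03999999999999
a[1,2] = -68.55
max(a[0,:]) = 87.09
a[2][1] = -84.76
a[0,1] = -12.84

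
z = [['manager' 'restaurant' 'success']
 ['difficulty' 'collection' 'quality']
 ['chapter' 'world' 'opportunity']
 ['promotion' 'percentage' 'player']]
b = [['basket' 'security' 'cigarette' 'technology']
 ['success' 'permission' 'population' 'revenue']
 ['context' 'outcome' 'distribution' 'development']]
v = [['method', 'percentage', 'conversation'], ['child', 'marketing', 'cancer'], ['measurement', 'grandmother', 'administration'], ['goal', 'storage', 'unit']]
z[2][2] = 'opportunity'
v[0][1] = 'percentage'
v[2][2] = 'administration'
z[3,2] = 'player'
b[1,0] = 'success'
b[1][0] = 'success'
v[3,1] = 'storage'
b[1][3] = 'revenue'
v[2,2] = 'administration'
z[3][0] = 'promotion'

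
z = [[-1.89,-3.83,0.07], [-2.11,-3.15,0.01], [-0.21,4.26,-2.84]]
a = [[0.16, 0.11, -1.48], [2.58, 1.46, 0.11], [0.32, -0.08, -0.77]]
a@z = [[-0.22, -7.26, 4.22], [-7.98, -14.01, -0.12], [-0.27, -4.25, 2.21]]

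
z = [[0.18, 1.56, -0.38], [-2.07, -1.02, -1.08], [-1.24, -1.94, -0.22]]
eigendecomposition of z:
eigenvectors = [[-0.52-0.09j, (-0.52+0.09j), -0.54+0.00j], [(0.44-0.16j), 0.44+0.16j, (0.26+0j)], [0.70+0.00j, 0.70-0.00j, (0.8+0j)]]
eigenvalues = [(-0.53+0.62j), (-0.53-0.62j), (-0.01+0j)]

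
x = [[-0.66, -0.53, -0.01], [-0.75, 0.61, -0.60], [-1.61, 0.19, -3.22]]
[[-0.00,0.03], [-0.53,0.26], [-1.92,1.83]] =x @ [[0.15,  0.05], [-0.19,  -0.11], [0.51,  -0.6]]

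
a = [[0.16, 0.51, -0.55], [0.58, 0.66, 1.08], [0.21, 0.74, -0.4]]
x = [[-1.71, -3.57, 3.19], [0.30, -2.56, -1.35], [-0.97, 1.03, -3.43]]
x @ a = [[-1.67, -0.87, -4.19], [-1.72, -2.54, -2.39], [-0.28, -2.35, 3.02]]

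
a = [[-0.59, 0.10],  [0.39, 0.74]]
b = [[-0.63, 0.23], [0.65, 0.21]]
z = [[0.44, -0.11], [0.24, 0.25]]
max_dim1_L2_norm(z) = 0.45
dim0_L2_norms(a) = [0.71, 0.75]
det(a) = -0.48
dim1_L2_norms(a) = [0.6, 0.84]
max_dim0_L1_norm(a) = 0.98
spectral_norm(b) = 0.91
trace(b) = -0.42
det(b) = -0.28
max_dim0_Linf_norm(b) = 0.65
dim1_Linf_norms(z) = [0.44, 0.25]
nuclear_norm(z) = 0.77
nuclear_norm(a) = 1.42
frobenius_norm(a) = 1.03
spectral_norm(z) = 0.50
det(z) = 0.14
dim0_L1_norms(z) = [0.68, 0.36]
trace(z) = 0.69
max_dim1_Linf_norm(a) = 0.74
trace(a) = 0.15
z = a @ b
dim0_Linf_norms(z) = [0.44, 0.25]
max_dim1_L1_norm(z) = 0.55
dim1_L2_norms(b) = [0.67, 0.68]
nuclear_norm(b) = 1.22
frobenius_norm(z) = 0.57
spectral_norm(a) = 0.87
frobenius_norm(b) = 0.96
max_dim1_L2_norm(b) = 0.68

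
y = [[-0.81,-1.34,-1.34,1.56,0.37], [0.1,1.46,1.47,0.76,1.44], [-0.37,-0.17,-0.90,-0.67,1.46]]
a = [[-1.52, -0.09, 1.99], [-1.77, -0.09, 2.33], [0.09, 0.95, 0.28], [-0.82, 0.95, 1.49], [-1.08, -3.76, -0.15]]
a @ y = [[0.49,1.57,0.11,-3.77,2.21], [0.56,1.84,0.14,-4.39,2.62], [-0.08,1.22,1.02,0.67,1.81], [0.21,2.23,1.15,-1.56,3.24], [0.55,-4.02,-3.94,-4.44,-6.03]]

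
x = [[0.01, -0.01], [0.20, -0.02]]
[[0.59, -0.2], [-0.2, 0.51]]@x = [[-0.03, -0.00], [0.10, -0.01]]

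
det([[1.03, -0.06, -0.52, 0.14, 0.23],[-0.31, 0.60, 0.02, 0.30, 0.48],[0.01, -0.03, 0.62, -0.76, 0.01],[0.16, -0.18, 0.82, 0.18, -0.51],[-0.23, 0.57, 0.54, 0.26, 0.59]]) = 0.142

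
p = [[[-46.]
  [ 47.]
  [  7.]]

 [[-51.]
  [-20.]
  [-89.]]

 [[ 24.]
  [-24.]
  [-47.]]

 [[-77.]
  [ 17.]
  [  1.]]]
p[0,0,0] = -46.0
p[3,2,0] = 1.0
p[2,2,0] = -47.0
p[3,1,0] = 17.0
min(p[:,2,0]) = -89.0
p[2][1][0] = -24.0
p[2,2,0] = -47.0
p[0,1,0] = 47.0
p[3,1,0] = 17.0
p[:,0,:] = [[-46.0], [-51.0], [24.0], [-77.0]]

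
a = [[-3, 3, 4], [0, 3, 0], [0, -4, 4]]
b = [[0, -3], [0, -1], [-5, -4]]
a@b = [[-20, -10], [0, -3], [-20, -12]]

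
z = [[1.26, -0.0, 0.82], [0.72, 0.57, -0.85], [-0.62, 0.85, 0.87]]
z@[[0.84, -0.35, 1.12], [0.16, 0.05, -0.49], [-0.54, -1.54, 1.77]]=[[0.62, -1.70, 2.86], [1.16, 1.09, -0.98], [-0.85, -1.08, 0.43]]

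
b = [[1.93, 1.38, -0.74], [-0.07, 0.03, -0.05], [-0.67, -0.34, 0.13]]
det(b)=0.001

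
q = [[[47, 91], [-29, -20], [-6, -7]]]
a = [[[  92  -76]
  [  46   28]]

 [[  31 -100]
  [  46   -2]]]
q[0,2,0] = -6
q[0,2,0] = -6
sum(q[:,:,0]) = 12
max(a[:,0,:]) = 92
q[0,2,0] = -6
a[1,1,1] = -2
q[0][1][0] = -29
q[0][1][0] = -29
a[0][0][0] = 92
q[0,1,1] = -20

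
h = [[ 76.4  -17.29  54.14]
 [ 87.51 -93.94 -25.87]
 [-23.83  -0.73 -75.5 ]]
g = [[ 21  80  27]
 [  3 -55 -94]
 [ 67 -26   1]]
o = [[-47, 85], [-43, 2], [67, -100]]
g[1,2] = -94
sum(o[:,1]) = -13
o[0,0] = -47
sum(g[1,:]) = -146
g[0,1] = 80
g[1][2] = -94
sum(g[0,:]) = 128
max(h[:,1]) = -0.73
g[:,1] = [80, -55, -26]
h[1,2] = -25.87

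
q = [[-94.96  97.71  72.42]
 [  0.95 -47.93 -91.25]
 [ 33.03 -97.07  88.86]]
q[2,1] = -97.07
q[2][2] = 88.86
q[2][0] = 33.03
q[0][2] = 72.42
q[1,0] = 0.95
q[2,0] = 33.03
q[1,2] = -91.25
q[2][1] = -97.07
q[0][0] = -94.96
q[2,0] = 33.03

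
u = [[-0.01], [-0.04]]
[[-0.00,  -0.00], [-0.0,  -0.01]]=u @[[0.07, 0.24]]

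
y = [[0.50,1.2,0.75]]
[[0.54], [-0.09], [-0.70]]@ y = [[0.27, 0.65, 0.40], [-0.04, -0.11, -0.07], [-0.35, -0.84, -0.52]]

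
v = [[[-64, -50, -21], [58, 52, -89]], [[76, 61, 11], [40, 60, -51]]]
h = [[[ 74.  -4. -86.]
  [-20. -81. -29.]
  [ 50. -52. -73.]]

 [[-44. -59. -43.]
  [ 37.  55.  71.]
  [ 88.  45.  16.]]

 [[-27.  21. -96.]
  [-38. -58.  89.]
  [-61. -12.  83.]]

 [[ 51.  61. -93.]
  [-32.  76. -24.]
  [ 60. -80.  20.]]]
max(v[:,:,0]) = 76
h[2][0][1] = 21.0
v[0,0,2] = -21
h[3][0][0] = 51.0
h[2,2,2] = 83.0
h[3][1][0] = -32.0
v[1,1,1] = 60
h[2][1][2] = 89.0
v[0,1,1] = 52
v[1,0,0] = 76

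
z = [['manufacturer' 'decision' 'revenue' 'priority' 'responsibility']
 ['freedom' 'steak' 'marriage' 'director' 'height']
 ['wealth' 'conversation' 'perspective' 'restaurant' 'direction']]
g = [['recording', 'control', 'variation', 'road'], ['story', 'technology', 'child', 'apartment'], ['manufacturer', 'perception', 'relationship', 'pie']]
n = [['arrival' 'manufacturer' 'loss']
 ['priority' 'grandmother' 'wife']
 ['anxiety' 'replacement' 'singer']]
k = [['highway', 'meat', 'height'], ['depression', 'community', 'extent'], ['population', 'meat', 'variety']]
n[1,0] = 'priority'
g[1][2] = 'child'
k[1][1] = 'community'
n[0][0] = 'arrival'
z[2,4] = 'direction'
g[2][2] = 'relationship'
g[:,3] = ['road', 'apartment', 'pie']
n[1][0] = 'priority'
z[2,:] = ['wealth', 'conversation', 'perspective', 'restaurant', 'direction']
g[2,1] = 'perception'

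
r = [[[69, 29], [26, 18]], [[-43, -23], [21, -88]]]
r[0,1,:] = [26, 18]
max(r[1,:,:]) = 21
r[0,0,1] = 29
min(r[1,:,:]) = -88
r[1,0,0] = -43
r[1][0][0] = -43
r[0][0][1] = 29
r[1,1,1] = -88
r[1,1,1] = -88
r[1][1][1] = -88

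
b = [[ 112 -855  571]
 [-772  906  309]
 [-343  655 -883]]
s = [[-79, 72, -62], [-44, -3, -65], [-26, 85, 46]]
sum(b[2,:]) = -571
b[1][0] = -772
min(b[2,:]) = -883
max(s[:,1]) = 85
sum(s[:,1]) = 154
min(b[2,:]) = -883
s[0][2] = -62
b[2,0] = -343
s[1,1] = -3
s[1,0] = -44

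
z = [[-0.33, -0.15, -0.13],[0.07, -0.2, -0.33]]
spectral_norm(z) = 0.45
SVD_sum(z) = [[-0.12, -0.17, -0.23], [-0.13, -0.18, -0.24]] + [[-0.21, 0.02, 0.10], [0.20, -0.02, -0.09]]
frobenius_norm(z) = 0.55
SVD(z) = [[-0.69, -0.73], [-0.73, 0.69]] @ diag([0.44824755539736555, 0.31807880954299]) @ [[0.39, 0.55, 0.73],[0.90, -0.09, -0.42]]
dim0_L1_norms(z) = [0.4, 0.35, 0.46]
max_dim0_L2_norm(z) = 0.35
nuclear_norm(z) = 0.77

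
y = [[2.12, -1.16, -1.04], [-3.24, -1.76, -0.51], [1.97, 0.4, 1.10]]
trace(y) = 1.46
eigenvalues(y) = [(-2.31+0j), (1.88+0.55j), (1.88-0.55j)]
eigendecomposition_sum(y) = [[(-0.27+0j), -0.46+0.00j, (-0.15+0j)], [-1.30+0.00j, -2.21+0.00j, -0.73+0.00j], [0.31-0.00j, (0.52-0j), 0.17-0.00j]] + [[(1.19-0.98j), (-0.35+0.51j), (-0.45+1.29j)], [(-0.97+1.35j), 0.23-0.63j, 0.11-1.47j], [0.83-2.37j, -0.06+1.00j, 0.46+2.16j]] + [[1.19+0.98j, (-0.35-0.51j), -0.45-1.29j], [(-0.97-1.35j), (0.23+0.63j), 0.11+1.47j], [0.83+2.37j, (-0.06-1j), 0.46-2.16j]]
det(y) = -8.90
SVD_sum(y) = [[1.51, 0.42, 0.20],[-3.47, -0.97, -0.46],[2.03, 0.57, 0.27]] + [[0.61, -1.59, -1.23], [0.20, -0.53, -0.41], [-0.11, 0.29, 0.22]] + [[-0.00, 0.01, -0.01], [0.03, -0.26, 0.35], [0.05, -0.46, 0.61]]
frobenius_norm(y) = 5.10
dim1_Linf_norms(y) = [2.12, 3.24, 1.97]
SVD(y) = [[-0.35,-0.94,-0.01], [0.81,-0.31,0.50], [-0.47,0.17,0.86]] @ diag([4.49590146434904, 2.244302631185872, 0.8819159384637121]) @ [[-0.96, -0.27, -0.13], [-0.29, 0.76, 0.59], [0.06, -0.6, 0.8]]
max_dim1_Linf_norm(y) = 3.24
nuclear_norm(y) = 7.62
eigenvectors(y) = [[-0.20+0.00j, -0.39-0.24j, -0.39+0.24j], [(-0.95+0j), (0.47+0.14j), 0.47-0.14j], [(0.23+0j), -0.74+0.00j, (-0.74-0j)]]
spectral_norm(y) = 4.50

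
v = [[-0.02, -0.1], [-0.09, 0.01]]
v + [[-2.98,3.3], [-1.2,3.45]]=[[-3.0, 3.20],[-1.29, 3.46]]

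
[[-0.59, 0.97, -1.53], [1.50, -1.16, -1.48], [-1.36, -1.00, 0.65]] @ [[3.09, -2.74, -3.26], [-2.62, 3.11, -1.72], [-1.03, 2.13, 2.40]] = [[-2.79, 1.37, -3.42],[9.2, -10.87, -6.45],[-2.25, 2.00, 7.71]]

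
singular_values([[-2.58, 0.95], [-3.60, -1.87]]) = [4.55, 1.81]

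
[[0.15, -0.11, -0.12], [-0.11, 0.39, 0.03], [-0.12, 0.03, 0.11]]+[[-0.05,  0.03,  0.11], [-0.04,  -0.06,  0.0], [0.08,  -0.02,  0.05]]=[[0.1, -0.08, -0.01], [-0.15, 0.33, 0.03], [-0.04, 0.01, 0.16]]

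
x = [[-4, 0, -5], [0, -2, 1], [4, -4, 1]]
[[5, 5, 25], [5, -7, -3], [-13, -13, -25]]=x@[[-5, 0, -5], [-1, 3, 1], [3, -1, -1]]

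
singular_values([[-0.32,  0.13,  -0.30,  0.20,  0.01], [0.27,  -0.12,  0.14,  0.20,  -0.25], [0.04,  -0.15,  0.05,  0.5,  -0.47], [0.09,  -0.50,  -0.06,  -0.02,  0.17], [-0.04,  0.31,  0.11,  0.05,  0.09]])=[0.81, 0.66, 0.5, 0.16, 0.08]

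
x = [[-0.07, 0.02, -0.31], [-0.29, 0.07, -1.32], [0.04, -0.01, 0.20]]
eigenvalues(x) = [(0.2+0j), 0.01j, -0.01j]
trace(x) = 0.20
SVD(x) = [[-0.23, 0.71, -0.67], [-0.96, -0.06, 0.26], [0.15, 0.71, 0.69]] @ diag([1.4051581764137975, 0.004953089443447503, 0.002442572909012562]) @ [[0.21,-0.05,0.98], [-0.79,0.58,0.20], [-0.58,-0.81,0.08]]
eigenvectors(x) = [[0.24+0.00j, (0.28-0.3j), 0.28+0.30j], [(0.96+0j), (0.91+0j), (0.91-0j)], [-0.15+0.00j, -0.01+0.06j, -0.01-0.06j]]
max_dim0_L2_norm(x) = 1.37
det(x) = 0.00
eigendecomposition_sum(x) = [[(-0.07+0j), (0.02+0j), -0.33+0.00j], [-0.26+0.00j, (0.06+0j), (-1.33+0j)], [0.04+0.00j, -0.01+0.00j, (0.2-0j)]] + [[-0.00+0.01j, 0.00-0.00j, (0.01+0.01j)],[(-0.01+0.01j), 0j, 0.01+0.03j],[-0.00-0.00j, (-0+0j), -0.00-0.00j]] + [[(-0-0.01j),0.00+0.00j,(0.01-0.01j)], [-0.01-0.01j,-0j,(0.01-0.03j)], [-0.00+0.00j,-0.00-0.00j,-0.00+0.00j]]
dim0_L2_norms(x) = [0.3, 0.07, 1.37]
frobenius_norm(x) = 1.41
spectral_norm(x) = 1.41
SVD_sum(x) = [[-0.07, 0.02, -0.31], [-0.29, 0.07, -1.32], [0.04, -0.01, 0.2]] + [[-0.00, 0.0, 0.0], [0.00, -0.00, -0.0], [-0.0, 0.00, 0.0]] + [[0.0, 0.0, -0.0],[-0.00, -0.00, 0.00],[-0.00, -0.0, 0.0]]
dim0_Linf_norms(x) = [0.29, 0.07, 1.32]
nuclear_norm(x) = 1.41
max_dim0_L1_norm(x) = 1.83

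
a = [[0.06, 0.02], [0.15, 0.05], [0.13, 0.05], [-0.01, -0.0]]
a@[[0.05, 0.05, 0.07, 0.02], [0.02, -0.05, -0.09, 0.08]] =[[0.00, 0.0, 0.00, 0.00], [0.01, 0.00, 0.01, 0.01], [0.01, 0.0, 0.00, 0.01], [-0.00, -0.0, -0.0, -0.0]]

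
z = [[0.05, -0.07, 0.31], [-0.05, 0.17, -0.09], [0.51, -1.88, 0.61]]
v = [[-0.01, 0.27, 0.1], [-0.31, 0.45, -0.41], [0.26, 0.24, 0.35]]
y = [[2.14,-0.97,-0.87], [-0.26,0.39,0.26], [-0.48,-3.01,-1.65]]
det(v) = -0.02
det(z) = 0.00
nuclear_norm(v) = 1.30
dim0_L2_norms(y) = [2.21, 3.19, 1.88]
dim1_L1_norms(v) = [0.38, 1.17, 0.85]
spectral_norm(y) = 3.71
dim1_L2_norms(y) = [2.51, 0.54, 3.47]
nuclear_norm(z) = 2.33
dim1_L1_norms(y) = [3.98, 0.91, 5.14]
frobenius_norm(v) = 0.89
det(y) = -0.01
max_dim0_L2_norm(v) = 0.58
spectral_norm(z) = 2.06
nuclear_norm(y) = 5.90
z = y @ v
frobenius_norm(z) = 2.08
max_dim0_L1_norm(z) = 2.12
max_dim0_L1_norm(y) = 4.37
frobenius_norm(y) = 4.31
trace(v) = 0.79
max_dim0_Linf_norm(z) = 1.88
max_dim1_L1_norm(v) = 1.17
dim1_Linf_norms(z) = [0.31, 0.17, 1.88]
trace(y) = 0.88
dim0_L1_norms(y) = [2.88, 4.37, 2.78]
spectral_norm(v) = 0.72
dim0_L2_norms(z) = [0.51, 1.89, 0.69]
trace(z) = 0.83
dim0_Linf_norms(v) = [0.31, 0.45, 0.41]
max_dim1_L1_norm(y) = 5.14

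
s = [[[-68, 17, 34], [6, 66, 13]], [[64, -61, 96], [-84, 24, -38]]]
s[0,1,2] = 13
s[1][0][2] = 96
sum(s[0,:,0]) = -62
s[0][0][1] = 17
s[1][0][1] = -61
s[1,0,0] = 64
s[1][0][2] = 96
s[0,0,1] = 17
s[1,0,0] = 64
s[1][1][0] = -84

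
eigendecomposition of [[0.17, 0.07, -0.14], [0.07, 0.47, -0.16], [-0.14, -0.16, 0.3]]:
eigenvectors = [[-0.30,-0.81,-0.5], [-0.78,-0.09,0.61], [0.54,-0.58,0.61]]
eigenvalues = [0.61, 0.08, 0.25]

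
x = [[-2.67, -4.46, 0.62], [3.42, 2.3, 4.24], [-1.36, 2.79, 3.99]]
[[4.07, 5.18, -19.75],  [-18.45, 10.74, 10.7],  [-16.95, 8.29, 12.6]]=x@[[-0.26, 0.27, 0.05],[-1.24, -0.93, 4.41],[-3.47, 2.82, 0.09]]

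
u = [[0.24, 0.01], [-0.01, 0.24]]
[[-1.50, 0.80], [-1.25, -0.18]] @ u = [[-0.37, 0.18],[-0.30, -0.06]]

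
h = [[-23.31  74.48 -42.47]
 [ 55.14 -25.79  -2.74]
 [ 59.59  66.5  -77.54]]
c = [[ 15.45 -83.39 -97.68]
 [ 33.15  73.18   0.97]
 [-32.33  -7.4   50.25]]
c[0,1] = -83.39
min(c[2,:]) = -32.33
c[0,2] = -97.68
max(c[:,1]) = 73.18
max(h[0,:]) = 74.48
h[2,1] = 66.5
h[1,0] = 55.14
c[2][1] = -7.4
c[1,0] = 33.15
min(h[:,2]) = -77.54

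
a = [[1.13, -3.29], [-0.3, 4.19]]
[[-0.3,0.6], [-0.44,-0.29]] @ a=[[-0.52, 3.50],[-0.41, 0.23]]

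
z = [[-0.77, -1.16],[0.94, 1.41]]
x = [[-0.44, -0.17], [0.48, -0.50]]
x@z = [[0.18, 0.27],[-0.84, -1.26]]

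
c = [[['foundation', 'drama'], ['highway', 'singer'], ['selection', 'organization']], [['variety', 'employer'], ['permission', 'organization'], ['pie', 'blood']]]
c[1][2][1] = 'blood'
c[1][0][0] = 'variety'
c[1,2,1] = 'blood'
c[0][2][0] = 'selection'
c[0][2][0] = 'selection'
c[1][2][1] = 'blood'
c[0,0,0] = 'foundation'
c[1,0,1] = 'employer'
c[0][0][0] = 'foundation'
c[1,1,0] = 'permission'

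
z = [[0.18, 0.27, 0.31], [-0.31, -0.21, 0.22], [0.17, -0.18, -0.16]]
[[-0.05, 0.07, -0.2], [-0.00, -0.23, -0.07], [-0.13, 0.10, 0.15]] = z@[[-0.52, 0.53, 0.13], [0.48, 0.11, -0.32], [-0.28, -0.18, -0.43]]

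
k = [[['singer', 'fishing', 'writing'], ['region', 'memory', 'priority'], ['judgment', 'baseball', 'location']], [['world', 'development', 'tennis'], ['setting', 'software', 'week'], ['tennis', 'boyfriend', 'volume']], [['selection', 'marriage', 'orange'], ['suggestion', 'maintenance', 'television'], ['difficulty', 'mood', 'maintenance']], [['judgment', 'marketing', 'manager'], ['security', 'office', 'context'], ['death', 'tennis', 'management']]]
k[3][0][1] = 'marketing'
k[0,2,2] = 'location'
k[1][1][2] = 'week'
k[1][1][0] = 'setting'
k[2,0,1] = 'marriage'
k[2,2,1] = 'mood'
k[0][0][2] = 'writing'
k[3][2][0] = 'death'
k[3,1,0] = 'security'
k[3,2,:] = ['death', 'tennis', 'management']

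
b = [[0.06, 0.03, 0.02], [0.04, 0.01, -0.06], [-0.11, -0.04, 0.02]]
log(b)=[[-1.24, 1.53, 1.74], [-3.13, -6.0, -4.15], [-1.82, -0.18, -3.11]]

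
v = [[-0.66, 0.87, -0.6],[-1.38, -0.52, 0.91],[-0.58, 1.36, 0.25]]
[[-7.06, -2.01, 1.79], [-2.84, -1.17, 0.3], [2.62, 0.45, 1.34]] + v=[[-7.72, -1.14, 1.19], [-4.22, -1.69, 1.21], [2.04, 1.81, 1.59]]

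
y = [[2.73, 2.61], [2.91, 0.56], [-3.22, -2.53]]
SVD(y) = [[-0.61, 0.44],[-0.44, -0.88],[0.66, -0.18]] @ diag([6.162310629638673, 1.3571763716784235]) @ [[-0.82,-0.57], [-0.57,0.82]]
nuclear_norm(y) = 7.52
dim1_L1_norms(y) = [5.34, 3.47, 5.75]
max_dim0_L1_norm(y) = 8.86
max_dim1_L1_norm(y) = 5.75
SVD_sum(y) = [[3.07, 2.12],  [2.23, 1.54],  [-3.36, -2.32]] + [[-0.34, 0.49], [0.68, -0.98], [0.14, -0.21]]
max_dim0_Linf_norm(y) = 3.22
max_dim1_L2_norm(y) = 4.1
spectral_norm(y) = 6.16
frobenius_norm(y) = 6.31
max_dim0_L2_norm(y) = 5.13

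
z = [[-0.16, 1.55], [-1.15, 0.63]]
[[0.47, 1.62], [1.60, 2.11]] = z@[[-1.3, -1.34], [0.17, 0.91]]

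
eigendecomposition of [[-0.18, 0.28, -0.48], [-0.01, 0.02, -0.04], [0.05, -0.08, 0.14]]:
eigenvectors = [[-0.97, 0.93, 0.53], [-0.00, 0.18, 0.80], [0.24, -0.32, 0.27]]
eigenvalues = [-0.06, 0.04, 0.0]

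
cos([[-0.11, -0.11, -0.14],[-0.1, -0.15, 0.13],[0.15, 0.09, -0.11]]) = [[1.00, -0.01, -0.01], [-0.02, 0.98, 0.01], [0.02, 0.02, 1.00]]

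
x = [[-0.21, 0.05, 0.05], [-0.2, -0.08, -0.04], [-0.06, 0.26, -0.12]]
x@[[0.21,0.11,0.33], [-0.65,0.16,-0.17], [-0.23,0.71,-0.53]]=[[-0.09, 0.02, -0.10], [0.02, -0.06, -0.03], [-0.15, -0.05, -0.0]]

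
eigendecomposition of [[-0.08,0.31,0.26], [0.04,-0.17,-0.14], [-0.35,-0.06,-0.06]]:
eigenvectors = [[(0.2-0.6j),0.20+0.60j,0.01+0.00j], [(-0.11+0.32j),(-0.11-0.32j),0.64+0.00j], [0.70+0.00j,(0.7-0j),(-0.76+0j)]]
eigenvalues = [(-0.15+0.27j), (-0.15-0.27j), (-0+0j)]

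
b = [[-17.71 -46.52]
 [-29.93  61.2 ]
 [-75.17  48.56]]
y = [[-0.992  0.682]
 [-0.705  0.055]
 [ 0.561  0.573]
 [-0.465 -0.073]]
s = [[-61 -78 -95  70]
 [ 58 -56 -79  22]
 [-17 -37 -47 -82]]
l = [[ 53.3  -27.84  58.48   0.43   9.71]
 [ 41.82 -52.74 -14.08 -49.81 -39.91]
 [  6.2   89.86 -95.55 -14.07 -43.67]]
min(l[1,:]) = -52.74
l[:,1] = [-27.84, -52.74, 89.86]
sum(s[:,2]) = -221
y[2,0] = 0.561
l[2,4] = -43.67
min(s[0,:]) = -95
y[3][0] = -0.465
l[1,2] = -14.08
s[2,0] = -17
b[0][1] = -46.52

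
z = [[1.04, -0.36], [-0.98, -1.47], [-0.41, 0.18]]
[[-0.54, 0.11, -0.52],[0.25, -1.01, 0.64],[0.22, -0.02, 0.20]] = z @ [[-0.47, 0.28, -0.53],  [0.14, 0.50, -0.08]]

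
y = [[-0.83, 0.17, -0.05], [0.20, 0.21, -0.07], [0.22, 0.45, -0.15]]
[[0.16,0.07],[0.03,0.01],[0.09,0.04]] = y @ [[-0.14, -0.06], [0.22, 0.10], [-0.15, -0.07]]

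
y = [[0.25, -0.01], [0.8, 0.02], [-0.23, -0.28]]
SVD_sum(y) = [[0.25, 0.03], [0.79, 0.09], [-0.26, -0.03]] + [[0.0, -0.04], [0.01, -0.07], [0.03, -0.25]]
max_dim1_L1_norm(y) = 0.82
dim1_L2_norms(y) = [0.25, 0.8, 0.36]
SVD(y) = [[-0.28, -0.14], [-0.91, -0.27], [0.3, -0.95]] @ diag([0.8742164557618622, 0.2646612712037179]) @ [[-0.99, -0.11], [-0.11, 0.99]]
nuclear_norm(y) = 1.14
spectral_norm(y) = 0.87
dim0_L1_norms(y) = [1.28, 0.31]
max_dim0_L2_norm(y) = 0.87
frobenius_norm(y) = 0.91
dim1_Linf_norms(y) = [0.25, 0.8, 0.28]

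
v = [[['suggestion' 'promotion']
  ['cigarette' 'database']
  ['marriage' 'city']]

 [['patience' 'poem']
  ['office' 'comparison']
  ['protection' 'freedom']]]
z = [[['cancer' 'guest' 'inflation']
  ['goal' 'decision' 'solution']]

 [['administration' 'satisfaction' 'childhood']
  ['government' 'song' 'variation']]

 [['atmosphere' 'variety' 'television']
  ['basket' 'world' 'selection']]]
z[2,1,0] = 'basket'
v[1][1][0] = 'office'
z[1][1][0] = 'government'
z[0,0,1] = 'guest'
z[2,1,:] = ['basket', 'world', 'selection']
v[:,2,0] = ['marriage', 'protection']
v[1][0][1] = 'poem'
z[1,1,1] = 'song'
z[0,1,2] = 'solution'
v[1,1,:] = ['office', 'comparison']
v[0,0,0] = 'suggestion'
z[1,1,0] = 'government'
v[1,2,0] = 'protection'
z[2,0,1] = 'variety'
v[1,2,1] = 'freedom'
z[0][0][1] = 'guest'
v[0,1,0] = 'cigarette'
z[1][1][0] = 'government'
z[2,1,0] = 'basket'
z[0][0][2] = 'inflation'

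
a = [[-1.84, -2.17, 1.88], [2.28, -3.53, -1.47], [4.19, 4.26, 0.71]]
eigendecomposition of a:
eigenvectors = [[(-0.07+0.51j), (-0.07-0.51j), (0.43+0j)], [0.62+0.00j, 0.62-0.00j, -0.06+0.00j], [-0.10-0.58j, -0.10+0.58j, 0.90+0.00j]]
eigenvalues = [(-3.54+3.26j), (-3.54-3.26j), (2.42+0j)]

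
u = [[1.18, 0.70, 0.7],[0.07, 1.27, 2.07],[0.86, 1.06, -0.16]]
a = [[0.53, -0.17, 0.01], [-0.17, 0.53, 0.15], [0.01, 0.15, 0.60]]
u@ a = [[0.51, 0.28, 0.54], [-0.16, 0.97, 1.43], [0.27, 0.39, 0.07]]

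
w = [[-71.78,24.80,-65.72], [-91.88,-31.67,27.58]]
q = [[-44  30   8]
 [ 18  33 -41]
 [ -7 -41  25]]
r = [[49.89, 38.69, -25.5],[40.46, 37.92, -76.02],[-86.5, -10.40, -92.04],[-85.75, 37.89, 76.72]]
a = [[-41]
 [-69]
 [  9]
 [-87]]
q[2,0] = -7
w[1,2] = 27.58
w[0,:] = [-71.78, 24.8, -65.72]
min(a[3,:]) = -87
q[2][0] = -7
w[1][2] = 27.58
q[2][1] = -41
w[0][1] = 24.8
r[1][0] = 40.46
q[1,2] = -41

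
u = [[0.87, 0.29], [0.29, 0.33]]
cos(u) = [[0.61, -0.16], [-0.16, 0.91]]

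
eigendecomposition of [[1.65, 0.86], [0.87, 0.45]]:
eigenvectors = [[0.88, -0.46], [0.47, 0.89]]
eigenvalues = [2.1, -0.0]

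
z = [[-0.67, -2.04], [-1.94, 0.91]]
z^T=[[-0.67, -1.94], [-2.04, 0.91]]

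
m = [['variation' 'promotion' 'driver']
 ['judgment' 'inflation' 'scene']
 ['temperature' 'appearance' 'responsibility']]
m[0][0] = 'variation'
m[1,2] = 'scene'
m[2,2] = 'responsibility'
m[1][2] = 'scene'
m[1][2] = 'scene'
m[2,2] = 'responsibility'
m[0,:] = ['variation', 'promotion', 'driver']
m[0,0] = 'variation'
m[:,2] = ['driver', 'scene', 'responsibility']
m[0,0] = 'variation'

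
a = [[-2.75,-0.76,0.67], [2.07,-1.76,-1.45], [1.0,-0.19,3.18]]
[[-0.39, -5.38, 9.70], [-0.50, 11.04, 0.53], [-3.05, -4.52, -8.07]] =a@[[-0.25, 2.01, -3.20],[0.68, -2.11, -2.67],[-0.84, -2.18, -1.69]]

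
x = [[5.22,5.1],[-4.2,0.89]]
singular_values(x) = [7.78, 3.35]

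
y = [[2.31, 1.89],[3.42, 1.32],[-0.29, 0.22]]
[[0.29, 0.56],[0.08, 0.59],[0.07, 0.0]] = y @ [[-0.07,  0.11], [0.24,  0.16]]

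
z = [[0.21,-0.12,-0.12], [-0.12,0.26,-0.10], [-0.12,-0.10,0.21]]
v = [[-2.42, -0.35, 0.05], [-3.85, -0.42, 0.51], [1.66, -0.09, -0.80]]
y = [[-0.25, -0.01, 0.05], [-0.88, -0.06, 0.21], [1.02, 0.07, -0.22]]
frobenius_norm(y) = 1.41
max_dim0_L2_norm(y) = 1.37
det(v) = -0.09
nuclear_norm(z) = 0.68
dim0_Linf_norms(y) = [1.02, 0.07, 0.22]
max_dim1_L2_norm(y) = 1.05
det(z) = -0.00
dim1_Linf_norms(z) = [0.21, 0.26, 0.21]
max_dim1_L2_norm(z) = 0.3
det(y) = 0.00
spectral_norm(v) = 4.92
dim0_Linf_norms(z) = [0.21, 0.26, 0.21]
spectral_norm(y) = 1.41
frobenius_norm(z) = 0.48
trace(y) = -0.53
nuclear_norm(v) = 5.63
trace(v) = -3.64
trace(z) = 0.68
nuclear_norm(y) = 1.43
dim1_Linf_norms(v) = [2.42, 3.85, 1.66]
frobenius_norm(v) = 4.96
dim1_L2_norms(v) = [2.45, 3.91, 1.84]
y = z @ v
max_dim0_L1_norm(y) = 2.15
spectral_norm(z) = 0.36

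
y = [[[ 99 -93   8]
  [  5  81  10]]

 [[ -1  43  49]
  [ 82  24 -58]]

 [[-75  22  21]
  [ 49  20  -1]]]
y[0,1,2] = 10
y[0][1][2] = 10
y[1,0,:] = [-1, 43, 49]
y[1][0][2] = 49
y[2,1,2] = -1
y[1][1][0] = 82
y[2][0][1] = 22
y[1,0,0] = -1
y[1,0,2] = 49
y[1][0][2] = 49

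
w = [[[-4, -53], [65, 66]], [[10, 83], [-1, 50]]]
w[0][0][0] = -4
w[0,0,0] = -4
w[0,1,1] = 66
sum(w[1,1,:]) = 49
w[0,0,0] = -4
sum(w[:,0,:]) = 36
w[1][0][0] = 10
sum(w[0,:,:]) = 74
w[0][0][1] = -53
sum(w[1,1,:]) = 49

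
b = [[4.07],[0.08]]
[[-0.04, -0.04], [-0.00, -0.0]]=b @ [[-0.01, -0.01]]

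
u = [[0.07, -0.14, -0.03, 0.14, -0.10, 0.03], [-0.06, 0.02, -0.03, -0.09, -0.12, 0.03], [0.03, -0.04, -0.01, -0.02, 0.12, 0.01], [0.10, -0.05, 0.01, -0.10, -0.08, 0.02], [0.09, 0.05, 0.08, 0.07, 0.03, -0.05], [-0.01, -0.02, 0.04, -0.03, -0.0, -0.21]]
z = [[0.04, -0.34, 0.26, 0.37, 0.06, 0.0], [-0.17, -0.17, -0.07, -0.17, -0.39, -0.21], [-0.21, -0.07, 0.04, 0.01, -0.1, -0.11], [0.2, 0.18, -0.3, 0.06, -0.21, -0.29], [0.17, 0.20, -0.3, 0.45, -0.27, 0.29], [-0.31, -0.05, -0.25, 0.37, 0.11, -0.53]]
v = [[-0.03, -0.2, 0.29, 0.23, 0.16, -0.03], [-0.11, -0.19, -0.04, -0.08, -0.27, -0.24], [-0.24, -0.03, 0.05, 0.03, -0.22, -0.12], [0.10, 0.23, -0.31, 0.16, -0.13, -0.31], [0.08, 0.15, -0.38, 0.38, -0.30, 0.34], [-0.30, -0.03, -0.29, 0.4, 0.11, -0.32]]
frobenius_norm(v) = 1.34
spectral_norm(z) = 0.85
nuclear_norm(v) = 2.92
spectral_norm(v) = 0.87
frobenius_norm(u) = 0.45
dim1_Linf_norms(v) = [0.29, 0.27, 0.24, 0.31, 0.38, 0.4]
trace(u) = -0.20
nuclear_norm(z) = 3.13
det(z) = 0.00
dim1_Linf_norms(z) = [0.37, 0.39, 0.21, 0.3, 0.45, 0.53]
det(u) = 0.00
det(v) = 0.01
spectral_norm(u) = 0.26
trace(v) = -0.63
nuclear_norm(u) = 0.98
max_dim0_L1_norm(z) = 1.43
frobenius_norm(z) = 1.45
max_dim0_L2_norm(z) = 0.71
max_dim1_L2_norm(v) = 0.72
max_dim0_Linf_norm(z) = 0.53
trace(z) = -0.83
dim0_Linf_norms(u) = [0.1, 0.14, 0.08, 0.14, 0.12, 0.21]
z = u + v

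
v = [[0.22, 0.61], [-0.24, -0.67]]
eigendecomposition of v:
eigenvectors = [[0.94, -0.67], [-0.34, 0.74]]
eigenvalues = [0.0, -0.45]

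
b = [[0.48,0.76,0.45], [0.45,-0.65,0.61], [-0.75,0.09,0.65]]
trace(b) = 0.48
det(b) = -1.00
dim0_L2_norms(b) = [1.0, 1.0, 1.0]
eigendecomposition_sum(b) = [[-0.15+0.00j, (0.35+0j), -0.09+0.00j], [0.34-0.00j, -0.80-0.00j, 0.20-0.00j], [-0.09+0.00j, 0.20+0.00j, -0.05+0.00j]] + [[(0.32+0.28j), 0.21+0.03j, (0.27-0.36j)],[(0.05+0.2j), 0.07+0.07j, (0.2-0.08j)],[(-0.33+0.3j), (-0.06+0.21j), 0.35+0.32j]] + [[(0.32-0.28j), 0.21-0.03j, (0.27+0.36j)], [0.05-0.20j, 0.07-0.07j, 0.20+0.08j], [(-0.33-0.3j), (-0.06-0.21j), (0.35-0.32j)]]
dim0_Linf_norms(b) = [0.75, 0.76, 0.65]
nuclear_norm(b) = 3.00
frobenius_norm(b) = 1.73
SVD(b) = [[-0.97, -0.22, -0.09], [0.24, -0.95, -0.19], [-0.04, -0.21, 0.98]] @ diag([1.0056790292451854, 0.9981924982045064, 0.9964544277912105]) @ [[-0.33, -0.89, -0.32], [-0.38, 0.43, -0.82], [-0.86, 0.15, 0.48]]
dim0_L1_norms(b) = [1.68, 1.5, 1.71]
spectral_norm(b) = 1.01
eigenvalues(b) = [(-1+0j), (0.74+0.67j), (0.74-0.67j)]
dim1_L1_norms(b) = [1.69, 1.71, 1.49]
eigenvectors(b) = [[(-0.39+0j), (-0.07-0.65j), -0.07+0.65j],[(0.89+0j), 0.15-0.28j, (0.15+0.28j)],[(-0.23+0j), (0.69+0j), (0.69-0j)]]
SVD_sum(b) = [[0.32, 0.87, 0.31], [-0.08, -0.21, -0.08], [0.01, 0.04, 0.01]] + [[0.09, -0.10, 0.18], [0.36, -0.41, 0.78], [0.08, -0.09, 0.17]] + [[0.08, -0.01, -0.04], [0.16, -0.03, -0.09], [-0.84, 0.14, 0.47]]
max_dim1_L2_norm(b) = 1.01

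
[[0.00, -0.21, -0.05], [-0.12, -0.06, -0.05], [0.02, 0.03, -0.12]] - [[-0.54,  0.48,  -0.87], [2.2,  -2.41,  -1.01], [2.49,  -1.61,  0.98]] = [[0.54, -0.69, 0.82], [-2.32, 2.35, 0.96], [-2.47, 1.64, -1.1]]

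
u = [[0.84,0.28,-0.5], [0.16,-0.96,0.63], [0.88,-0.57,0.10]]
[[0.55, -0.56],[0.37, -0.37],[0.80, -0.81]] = u @[[0.78, -0.79], [-0.19, 0.19], [0.1, -0.1]]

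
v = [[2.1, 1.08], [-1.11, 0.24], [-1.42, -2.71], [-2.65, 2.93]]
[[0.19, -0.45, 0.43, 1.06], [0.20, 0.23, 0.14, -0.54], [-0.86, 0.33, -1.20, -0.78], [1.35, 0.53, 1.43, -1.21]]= v@ [[-0.1, -0.21, -0.03, 0.49], [0.37, -0.01, 0.46, 0.03]]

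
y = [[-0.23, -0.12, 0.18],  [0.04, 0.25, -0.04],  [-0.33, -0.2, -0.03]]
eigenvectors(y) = [[-0.23+0.56j, -0.23-0.56j, -0.33+0.00j],[-0.02-0.07j, -0.02+0.07j, (0.91+0j)],[(-0.8+0j), (-0.8-0j), (-0.26+0j)]]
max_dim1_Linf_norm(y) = 0.33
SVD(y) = [[-0.56, -0.34, -0.76],[0.38, -0.92, 0.13],[-0.73, -0.22, 0.64]] @ diag([0.5042868537276711, 0.18449731189707363, 0.1638765116183532]) @ [[0.77, 0.61, -0.19], [0.61, -0.79, -0.09], [-0.21, -0.04, -0.98]]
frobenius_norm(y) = 0.56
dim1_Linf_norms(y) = [0.23, 0.25, 0.33]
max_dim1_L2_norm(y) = 0.39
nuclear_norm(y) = 0.85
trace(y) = -0.01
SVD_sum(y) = [[-0.22, -0.17, 0.05], [0.15, 0.12, -0.04], [-0.28, -0.23, 0.07]] + [[-0.04, 0.05, 0.01], [-0.10, 0.13, 0.02], [-0.02, 0.03, 0.0]] + [[0.03, 0.01, 0.12], [-0.0, -0.0, -0.02], [-0.02, -0.00, -0.1]]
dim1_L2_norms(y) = [0.32, 0.26, 0.39]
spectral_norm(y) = 0.50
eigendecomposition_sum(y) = [[-0.11+0.09j, -0.01+0.05j, (0.09+0.05j)],[-0.02j, -0.00-0.01j, -0.01+0.00j],[(-0.16-0.09j), -0.06+0.01j, (-0.02+0.13j)]] + [[(-0.11-0.09j), -0.01-0.05j, 0.09-0.05j], [0.02j, (-0+0.01j), (-0.01-0j)], [-0.16+0.09j, (-0.06-0.01j), (-0.02-0.13j)]] + [[-0.01+0.00j, (-0.09+0j), 0.01-0.00j], [0.03-0.00j, (0.25-0j), -0.02+0.00j], [(-0.01+0j), -0.07+0.00j, -0j]]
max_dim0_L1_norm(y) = 0.6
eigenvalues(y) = [(-0.13+0.21j), (-0.13-0.21j), (0.25+0j)]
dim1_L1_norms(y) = [0.53, 0.33, 0.56]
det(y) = 0.02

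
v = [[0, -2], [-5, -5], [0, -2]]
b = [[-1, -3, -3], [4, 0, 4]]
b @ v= [[15, 23], [0, -16]]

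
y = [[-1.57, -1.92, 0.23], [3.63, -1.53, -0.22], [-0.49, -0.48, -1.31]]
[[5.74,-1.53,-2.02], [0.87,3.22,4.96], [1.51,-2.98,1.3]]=y @ [[-0.76, 1.06, 1.23], [-2.37, 0.15, -0.12], [-0.0, 1.82, -1.41]]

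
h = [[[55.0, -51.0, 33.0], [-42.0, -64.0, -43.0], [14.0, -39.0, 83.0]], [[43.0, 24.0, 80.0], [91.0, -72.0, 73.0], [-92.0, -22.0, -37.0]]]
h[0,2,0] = 14.0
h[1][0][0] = 43.0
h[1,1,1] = -72.0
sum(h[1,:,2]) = 116.0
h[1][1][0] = 91.0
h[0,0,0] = 55.0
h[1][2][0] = -92.0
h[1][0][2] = 80.0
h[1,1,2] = 73.0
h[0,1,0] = -42.0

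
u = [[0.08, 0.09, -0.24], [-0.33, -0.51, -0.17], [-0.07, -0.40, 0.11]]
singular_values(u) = [0.73, 0.32, 0.12]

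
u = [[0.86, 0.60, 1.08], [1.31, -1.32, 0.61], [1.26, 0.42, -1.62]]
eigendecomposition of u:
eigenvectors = [[-0.82, -0.31, -0.29],  [-0.44, 0.93, -0.23],  [-0.37, 0.20, 0.93]]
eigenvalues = [1.67, -1.63, -2.12]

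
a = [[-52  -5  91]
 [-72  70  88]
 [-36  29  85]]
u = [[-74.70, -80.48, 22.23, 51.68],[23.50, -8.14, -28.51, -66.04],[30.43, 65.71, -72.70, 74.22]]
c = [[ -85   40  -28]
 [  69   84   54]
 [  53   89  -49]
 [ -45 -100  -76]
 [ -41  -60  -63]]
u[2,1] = 65.71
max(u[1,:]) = 23.5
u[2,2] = -72.7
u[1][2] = -28.51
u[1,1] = -8.14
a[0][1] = -5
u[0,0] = -74.7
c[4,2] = -63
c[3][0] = -45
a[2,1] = 29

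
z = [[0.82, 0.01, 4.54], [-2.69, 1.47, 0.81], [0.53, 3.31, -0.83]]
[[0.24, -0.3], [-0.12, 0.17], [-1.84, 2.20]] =z@[[-0.2,0.23],[-0.50,0.6],[0.09,-0.11]]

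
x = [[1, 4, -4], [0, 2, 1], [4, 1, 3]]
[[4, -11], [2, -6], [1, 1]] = x@[[0, 1], [1, -3], [0, 0]]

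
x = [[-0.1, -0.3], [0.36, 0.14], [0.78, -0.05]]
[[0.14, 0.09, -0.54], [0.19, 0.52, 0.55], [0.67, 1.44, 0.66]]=x@ [[0.81, 1.79, 0.94], [-0.74, -0.89, 1.49]]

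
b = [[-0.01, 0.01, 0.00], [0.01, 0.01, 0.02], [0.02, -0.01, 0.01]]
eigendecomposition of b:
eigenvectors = [[0.58, -0.58, -0.44], [0.58, -0.58, -0.87], [-0.58, 0.58, 0.22]]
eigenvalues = [0.0, -0.0, 0.01]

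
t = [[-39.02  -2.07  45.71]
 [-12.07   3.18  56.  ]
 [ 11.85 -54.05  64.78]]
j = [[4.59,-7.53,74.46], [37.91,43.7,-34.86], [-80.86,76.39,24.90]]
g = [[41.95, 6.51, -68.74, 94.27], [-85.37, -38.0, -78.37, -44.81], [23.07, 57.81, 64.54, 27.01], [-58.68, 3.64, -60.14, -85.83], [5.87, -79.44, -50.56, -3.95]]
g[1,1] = -38.0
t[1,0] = -12.07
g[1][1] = -38.0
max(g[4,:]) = 5.87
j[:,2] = [74.46, -34.86, 24.9]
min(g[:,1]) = -79.44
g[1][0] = -85.37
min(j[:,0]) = -80.86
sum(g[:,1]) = -49.48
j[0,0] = 4.59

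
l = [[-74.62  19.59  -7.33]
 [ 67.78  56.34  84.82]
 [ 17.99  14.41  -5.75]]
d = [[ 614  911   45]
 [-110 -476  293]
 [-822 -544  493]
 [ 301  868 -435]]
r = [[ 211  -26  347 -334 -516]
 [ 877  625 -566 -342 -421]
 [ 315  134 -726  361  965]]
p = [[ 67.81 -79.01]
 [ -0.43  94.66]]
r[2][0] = 315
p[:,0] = [67.81, -0.43]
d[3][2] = -435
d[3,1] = 868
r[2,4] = 965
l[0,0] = -74.62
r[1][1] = 625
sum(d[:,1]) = 759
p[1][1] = 94.66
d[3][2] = -435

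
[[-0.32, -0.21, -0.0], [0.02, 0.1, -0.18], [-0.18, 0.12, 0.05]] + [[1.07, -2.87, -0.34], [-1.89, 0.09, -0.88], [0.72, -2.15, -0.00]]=[[0.75, -3.08, -0.34], [-1.87, 0.19, -1.06], [0.54, -2.03, 0.05]]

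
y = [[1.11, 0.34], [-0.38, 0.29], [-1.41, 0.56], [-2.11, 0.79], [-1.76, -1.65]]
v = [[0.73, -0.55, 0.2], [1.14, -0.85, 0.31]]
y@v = [[1.2, -0.90, 0.33], [0.05, -0.04, 0.01], [-0.39, 0.3, -0.11], [-0.64, 0.49, -0.18], [-3.17, 2.37, -0.86]]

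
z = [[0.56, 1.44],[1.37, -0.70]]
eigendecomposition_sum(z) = [[1.04,0.69], [0.65,0.43]] + [[-0.48, 0.75], [0.72, -1.13]]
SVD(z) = [[-0.72,  0.69], [0.69,  0.72]] @ diag([1.6180432077721938, 1.4615184493472086]) @ [[0.34,  -0.94], [0.94,  0.34]]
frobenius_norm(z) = 2.18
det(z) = -2.36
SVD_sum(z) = [[-0.39, 1.1], [0.38, -1.05]] + [[0.95, 0.34], [0.99, 0.35]]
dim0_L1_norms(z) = [1.93, 2.14]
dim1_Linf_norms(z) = [1.44, 1.37]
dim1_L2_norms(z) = [1.55, 1.54]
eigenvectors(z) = [[0.85,-0.55],  [0.53,0.83]]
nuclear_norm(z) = 3.08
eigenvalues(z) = [1.47, -1.61]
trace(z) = -0.14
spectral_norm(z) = 1.62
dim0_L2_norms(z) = [1.48, 1.6]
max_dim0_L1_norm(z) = 2.14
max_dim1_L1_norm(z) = 2.07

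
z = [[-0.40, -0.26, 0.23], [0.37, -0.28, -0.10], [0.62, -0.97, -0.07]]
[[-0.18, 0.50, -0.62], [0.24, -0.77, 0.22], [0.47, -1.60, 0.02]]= z@ [[0.39, -1.14, 1.08], [-0.21, 0.84, 0.67], [-0.33, 1.14, -0.06]]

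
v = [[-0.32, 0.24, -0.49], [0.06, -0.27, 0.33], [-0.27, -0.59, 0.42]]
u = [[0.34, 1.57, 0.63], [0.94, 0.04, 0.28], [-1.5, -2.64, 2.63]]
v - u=[[-0.66, -1.33, -1.12],[-0.88, -0.31, 0.05],[1.23, 2.05, -2.21]]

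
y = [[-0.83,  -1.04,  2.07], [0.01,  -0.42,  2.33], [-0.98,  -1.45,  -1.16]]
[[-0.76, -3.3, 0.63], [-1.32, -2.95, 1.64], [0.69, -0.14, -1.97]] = y@[[-0.90, 0.07, 0.82], [0.51, 0.93, 0.21], [-0.47, -1.10, 0.74]]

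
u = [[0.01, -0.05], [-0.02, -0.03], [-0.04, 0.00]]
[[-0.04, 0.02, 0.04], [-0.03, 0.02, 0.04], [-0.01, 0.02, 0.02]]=u @ [[0.18, -0.47, -0.55], [0.76, -0.49, -1.0]]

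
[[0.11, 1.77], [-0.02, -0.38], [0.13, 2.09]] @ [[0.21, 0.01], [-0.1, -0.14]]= [[-0.15, -0.25], [0.03, 0.05], [-0.18, -0.29]]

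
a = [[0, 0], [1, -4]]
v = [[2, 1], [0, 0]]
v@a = [[1, -4], [0, 0]]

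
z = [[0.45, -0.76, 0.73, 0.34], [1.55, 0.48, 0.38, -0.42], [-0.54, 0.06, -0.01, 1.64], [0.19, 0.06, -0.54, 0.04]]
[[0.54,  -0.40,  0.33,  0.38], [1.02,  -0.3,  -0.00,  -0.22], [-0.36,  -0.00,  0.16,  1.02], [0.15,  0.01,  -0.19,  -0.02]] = z@[[0.76, -0.27, -0.03, 0.04], [-0.27, 0.24, -0.09, -0.1], [-0.03, -0.09, 0.33, 0.09], [0.04, -0.1, 0.09, 0.64]]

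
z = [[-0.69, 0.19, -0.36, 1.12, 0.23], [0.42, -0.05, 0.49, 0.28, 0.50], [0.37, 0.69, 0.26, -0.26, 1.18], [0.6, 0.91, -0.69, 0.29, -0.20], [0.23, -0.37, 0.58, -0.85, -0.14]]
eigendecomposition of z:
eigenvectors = [[-0.33,  -0.13,  0.37,  -0.82,  0.56], [0.17,  -0.61,  -0.58,  0.1,  -0.34], [0.61,  -0.72,  -0.58,  -0.18,  0.54], [-0.53,  -0.3,  -0.02,  0.24,  0.19], [0.45,  0.03,  0.44,  0.48,  -0.49]]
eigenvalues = [1.34, 0.74, -0.2, -1.25, -0.96]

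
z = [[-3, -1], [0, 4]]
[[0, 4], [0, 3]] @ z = [[0, 16], [0, 12]]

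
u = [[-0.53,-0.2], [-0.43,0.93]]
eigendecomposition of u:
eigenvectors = [[-0.96, 0.13], [-0.27, -0.99]]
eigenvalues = [-0.59, 0.99]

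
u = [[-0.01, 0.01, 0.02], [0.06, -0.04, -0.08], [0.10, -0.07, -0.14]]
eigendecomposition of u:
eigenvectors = [[0.12, -0.74, 0.0], [-0.49, -0.63, -0.89], [-0.86, -0.21, 0.45]]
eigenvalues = [-0.19, 0.0, -0.0]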